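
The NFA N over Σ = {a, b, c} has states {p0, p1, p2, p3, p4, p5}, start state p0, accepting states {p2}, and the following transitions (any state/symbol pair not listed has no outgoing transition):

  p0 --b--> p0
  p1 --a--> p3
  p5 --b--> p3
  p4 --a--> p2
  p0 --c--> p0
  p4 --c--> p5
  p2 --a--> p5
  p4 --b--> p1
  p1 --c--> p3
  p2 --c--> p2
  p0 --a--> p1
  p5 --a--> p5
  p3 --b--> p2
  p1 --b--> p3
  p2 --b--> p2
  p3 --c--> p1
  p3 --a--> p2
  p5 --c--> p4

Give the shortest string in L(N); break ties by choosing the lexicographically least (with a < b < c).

A breadth-first search from p0 reaches an accepting state first via the path p0 → p1 → p3 → p2 on input aaa.
No string of length < 3 is accepted (BFS exhausts all shorter strings without reaching an accepting state), and aaa is the lexicographically least accepting string of length 3.

aaa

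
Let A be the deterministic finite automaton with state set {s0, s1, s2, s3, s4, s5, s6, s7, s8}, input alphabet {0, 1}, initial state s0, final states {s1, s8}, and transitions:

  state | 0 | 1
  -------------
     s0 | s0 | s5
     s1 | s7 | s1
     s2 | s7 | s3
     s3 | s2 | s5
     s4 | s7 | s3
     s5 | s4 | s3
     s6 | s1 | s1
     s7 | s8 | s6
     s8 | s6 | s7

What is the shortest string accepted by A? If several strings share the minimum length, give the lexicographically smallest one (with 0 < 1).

1000

A breadth-first search from s0 reaches an accepting state first via the path s0 → s5 → s4 → s7 → s8 on input 1000.
No string of length < 4 is accepted (BFS exhausts all shorter strings without reaching an accepting state), and 1000 is the lexicographically least accepting string of length 4.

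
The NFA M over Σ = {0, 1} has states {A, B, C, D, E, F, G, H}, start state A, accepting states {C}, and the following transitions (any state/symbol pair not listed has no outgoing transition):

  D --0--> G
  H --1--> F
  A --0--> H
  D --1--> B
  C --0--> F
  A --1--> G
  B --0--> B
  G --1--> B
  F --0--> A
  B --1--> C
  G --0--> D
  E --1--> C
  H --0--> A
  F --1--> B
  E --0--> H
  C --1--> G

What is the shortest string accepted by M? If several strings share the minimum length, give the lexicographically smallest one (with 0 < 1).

111

A breadth-first search from A reaches an accepting state first via the path A → G → B → C on input 111.
No string of length < 3 is accepted (BFS exhausts all shorter strings without reaching an accepting state), and 111 is the lexicographically least accepting string of length 3.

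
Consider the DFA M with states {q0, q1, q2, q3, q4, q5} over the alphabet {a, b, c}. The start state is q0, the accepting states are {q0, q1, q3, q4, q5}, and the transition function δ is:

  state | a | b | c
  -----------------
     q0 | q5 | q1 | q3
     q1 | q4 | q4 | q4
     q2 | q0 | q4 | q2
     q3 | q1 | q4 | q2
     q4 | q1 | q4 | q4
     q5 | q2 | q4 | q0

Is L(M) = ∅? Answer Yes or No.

The empty string ε is accepted: the run q0 ends in the accepting state q0.
Since at least one string is accepted, L(M) is not empty.

No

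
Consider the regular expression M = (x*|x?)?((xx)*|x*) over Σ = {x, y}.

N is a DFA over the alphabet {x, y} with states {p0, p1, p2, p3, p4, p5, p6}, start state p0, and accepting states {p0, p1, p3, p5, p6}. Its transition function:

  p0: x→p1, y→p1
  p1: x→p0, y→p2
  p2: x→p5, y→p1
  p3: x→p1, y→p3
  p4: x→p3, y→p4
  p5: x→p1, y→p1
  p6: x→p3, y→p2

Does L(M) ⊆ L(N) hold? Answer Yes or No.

Converting the expression M to a DFA (subset construction, then merging equivalent states) gives the minimal DFA with states {m0, m1}, start state m0, accepting states {m0} and transitions m0: x→m0, y→m1; m1: x→m1, y→m1.
Exploring the product automaton M × N from the start pair (m0, p0), following both machines on each input symbol, reaches 6 state pairs: (m0, p0), (m0, p1), (m1, p1), (m1, p2), (m1, p0), (m1, p5).
M accepts in {m0} and N accepts in {p0, p1, p3, p5, p6}. The reachable pairs whose M-component is accepting are (m0, p0), (m0, p1); in each of them the N-component is accepting too, so the product for L(M) \ L(N) (M-component accepting, N-component rejecting) has no reachable accepting pair and the difference is empty.
Hence every string in L(M) is also in L(N).

Yes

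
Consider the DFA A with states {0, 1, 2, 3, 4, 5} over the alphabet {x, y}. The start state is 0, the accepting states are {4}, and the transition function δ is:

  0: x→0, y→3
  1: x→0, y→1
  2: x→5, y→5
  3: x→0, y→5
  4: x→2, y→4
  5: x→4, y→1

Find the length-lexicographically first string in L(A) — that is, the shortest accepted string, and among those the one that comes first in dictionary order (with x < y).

yyx

A breadth-first search from 0 reaches an accepting state first via the path 0 → 3 → 5 → 4 on input yyx.
No string of length < 3 is accepted (BFS exhausts all shorter strings without reaching an accepting state), and yyx is the lexicographically least accepting string of length 3.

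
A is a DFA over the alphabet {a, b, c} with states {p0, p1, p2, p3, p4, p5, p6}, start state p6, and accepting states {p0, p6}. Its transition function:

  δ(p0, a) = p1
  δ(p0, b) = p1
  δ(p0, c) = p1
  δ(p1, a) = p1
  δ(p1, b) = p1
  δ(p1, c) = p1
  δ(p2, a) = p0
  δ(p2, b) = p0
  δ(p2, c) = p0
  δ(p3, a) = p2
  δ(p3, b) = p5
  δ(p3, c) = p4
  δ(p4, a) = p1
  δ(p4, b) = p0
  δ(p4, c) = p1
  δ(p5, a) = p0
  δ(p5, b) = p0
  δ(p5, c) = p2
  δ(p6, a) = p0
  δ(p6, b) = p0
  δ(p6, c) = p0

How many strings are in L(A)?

The useful subgraph on states {p0, p6} is acyclic, so L(A) is finite; the longest accepting path visits 2 useful states, giving maximum string length 1.
Counting accepting paths from p6 by length: 1 of length 0, 3 of length 1. Total 4.

4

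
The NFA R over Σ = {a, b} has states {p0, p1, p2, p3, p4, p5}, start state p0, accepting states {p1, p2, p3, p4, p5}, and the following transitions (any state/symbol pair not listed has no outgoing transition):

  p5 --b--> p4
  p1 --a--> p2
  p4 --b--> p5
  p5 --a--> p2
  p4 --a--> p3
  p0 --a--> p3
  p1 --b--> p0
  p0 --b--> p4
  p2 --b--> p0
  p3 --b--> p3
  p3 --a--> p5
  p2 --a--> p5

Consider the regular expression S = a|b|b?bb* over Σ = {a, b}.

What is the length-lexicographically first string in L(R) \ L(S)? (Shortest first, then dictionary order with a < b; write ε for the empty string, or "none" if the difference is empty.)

aa

The string aa is accepted by R but not by S.
No shorter string lies in the difference, and aa is the lexicographically first length-2 string in L(R) \ L(S).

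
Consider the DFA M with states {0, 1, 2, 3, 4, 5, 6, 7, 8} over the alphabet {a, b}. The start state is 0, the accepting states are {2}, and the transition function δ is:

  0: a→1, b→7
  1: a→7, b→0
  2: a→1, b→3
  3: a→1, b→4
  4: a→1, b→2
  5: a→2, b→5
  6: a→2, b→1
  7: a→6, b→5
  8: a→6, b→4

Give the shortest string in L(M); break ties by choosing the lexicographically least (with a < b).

A breadth-first search from 0 reaches an accepting state first via the path 0 → 7 → 6 → 2 on input baa.
No string of length < 3 is accepted (BFS exhausts all shorter strings without reaching an accepting state), and baa is the lexicographically least accepting string of length 3.

baa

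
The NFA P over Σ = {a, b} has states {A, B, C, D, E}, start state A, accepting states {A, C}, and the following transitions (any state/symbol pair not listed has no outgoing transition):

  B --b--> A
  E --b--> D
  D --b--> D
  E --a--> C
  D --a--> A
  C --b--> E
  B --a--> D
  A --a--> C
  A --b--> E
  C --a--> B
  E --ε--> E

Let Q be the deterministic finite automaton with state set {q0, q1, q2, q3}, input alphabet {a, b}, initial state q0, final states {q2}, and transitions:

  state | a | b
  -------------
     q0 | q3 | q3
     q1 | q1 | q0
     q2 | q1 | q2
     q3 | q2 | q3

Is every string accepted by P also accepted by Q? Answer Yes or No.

The empty string ε is in L(P) but not in L(Q).
So L(P) ⊄ L(Q).

No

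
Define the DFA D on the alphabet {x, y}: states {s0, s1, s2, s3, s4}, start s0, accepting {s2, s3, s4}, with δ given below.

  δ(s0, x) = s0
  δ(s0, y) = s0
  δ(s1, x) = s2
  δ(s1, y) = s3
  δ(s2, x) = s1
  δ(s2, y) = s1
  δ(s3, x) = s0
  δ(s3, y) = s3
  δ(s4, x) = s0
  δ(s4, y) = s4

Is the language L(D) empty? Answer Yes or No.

The states reachable from the start state are {s0}.
None of the accepting states {s2, s3, s4} is reachable, so no string is accepted and L(D) = ∅.

Yes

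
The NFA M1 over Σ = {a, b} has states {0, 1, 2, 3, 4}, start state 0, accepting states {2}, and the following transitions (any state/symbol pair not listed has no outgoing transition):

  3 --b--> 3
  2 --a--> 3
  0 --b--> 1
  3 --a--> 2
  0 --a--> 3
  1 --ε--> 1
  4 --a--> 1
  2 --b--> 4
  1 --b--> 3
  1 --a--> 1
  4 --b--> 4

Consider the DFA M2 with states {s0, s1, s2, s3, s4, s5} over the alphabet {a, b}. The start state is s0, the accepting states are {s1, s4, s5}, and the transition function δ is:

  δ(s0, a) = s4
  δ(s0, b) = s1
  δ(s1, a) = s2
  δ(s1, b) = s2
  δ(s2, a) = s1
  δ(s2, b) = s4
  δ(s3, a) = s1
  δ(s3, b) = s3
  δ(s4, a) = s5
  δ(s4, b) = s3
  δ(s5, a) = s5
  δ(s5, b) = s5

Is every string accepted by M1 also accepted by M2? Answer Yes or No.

Yes

Exploring the product automaton M1 × M2 from the start pair (0, s0), following both machines on each input symbol, reaches 14 state pairs: (0, s0), (3, s4), (1, s1), (2, s5), (3, s3), (1, s2), (3, s2), (3, s5), (4, s5), (2, s1), (1, s5), (4, s2), (4, s4), (4, s3).
M1 accepts in {2} and M2 accepts in {s1, s4, s5}. The reachable pairs whose M1-component is accepting are (2, s5), (2, s1); in each of them the M2-component is accepting too, so the product for L(M1) \ L(M2) (M1-component accepting, M2-component rejecting) has no reachable accepting pair and the difference is empty.
Hence every string in L(M1) is also in L(M2).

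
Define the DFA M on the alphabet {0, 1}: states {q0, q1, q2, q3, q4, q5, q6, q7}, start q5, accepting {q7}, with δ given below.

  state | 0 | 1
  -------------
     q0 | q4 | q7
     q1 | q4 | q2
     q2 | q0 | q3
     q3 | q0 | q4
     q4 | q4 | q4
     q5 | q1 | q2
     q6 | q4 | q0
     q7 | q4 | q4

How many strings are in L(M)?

4

The useful subgraph on states {q0, q1, q2, q3, q5, q7} is acyclic, so L(M) is finite; the longest accepting path visits 6 useful states, giving maximum string length 5.
Counting accepting paths from q5 by length: 1 of length 3, 2 of length 4, 1 of length 5. Total 4.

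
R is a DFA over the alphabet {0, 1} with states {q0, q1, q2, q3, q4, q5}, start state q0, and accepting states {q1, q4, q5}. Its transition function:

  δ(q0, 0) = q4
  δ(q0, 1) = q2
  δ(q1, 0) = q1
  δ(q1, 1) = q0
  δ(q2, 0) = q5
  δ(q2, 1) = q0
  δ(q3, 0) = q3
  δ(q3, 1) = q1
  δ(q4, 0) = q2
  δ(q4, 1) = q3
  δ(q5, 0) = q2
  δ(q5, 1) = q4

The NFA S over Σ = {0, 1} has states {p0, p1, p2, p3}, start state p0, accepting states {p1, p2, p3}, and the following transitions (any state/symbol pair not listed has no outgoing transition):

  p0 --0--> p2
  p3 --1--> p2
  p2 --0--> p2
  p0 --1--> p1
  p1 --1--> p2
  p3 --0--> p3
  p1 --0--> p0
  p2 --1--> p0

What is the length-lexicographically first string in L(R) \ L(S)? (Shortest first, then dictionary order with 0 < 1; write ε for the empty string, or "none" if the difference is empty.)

10

The string 10 is accepted by R but not by S.
No shorter string lies in the difference, and 10 is the lexicographically first length-2 string in L(R) \ L(S).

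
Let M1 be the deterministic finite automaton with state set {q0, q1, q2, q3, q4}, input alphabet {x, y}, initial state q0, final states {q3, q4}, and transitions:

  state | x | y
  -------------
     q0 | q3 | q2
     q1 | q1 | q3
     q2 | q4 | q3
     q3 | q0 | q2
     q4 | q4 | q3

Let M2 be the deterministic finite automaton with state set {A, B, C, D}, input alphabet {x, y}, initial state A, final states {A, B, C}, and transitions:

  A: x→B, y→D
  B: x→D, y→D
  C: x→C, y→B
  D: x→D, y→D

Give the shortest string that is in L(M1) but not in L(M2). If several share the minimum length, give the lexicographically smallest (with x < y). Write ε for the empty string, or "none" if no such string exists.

yx

The string yx is accepted by M1 but not by M2.
No shorter string lies in the difference, and yx is the lexicographically first length-2 string in L(M1) \ L(M2).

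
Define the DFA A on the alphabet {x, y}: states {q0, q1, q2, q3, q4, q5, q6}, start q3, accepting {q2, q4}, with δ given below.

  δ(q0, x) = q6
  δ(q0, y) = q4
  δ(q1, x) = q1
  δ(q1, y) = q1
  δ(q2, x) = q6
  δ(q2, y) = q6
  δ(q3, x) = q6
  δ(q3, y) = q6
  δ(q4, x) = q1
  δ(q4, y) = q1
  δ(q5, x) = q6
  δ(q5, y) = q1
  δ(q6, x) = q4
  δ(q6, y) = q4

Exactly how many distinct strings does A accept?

The useful subgraph on states {q3, q4, q6} is acyclic, so L(A) is finite; the longest accepting path visits 3 useful states, giving maximum string length 2.
Counting accepting paths from q3 by length: 4 of length 2. Total 4.

4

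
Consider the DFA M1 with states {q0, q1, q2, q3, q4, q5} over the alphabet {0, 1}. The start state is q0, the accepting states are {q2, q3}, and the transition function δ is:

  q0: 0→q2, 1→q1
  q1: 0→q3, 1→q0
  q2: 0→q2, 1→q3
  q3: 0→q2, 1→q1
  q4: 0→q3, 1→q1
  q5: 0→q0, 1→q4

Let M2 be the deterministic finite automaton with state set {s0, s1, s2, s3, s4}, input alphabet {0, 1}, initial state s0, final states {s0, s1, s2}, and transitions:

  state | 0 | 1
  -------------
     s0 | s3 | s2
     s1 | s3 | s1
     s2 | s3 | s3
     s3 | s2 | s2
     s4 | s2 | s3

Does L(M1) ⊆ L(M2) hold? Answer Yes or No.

The string 0 is in L(M1) but not in L(M2).
So L(M1) ⊄ L(M2).

No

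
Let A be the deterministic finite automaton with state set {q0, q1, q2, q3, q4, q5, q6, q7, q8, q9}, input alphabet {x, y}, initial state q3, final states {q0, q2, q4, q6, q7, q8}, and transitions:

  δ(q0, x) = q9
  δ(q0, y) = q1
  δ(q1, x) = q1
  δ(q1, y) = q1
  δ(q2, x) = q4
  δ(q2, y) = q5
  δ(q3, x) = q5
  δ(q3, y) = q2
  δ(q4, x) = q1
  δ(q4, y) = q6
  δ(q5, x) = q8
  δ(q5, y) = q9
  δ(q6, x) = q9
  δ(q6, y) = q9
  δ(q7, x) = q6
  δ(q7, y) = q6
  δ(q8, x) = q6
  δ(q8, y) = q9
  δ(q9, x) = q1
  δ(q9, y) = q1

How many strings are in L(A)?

The useful subgraph on states {q2, q3, q4, q5, q6, q8} is acyclic, so L(A) is finite; the longest accepting path visits 5 useful states, giving maximum string length 4.
Counting accepting paths from q3 by length: 1 of length 1, 2 of length 2, 3 of length 3, 1 of length 4. Total 7.

7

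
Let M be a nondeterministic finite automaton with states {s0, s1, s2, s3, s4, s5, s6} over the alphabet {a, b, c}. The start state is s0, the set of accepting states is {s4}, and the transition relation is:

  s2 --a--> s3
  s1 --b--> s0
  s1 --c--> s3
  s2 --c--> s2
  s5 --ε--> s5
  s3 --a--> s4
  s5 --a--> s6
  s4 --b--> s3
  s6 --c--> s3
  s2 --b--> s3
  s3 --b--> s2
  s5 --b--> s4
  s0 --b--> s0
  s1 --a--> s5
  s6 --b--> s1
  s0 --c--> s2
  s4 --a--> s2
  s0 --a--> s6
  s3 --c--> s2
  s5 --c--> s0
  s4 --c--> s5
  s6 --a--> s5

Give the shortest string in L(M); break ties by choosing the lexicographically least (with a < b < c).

A breadth-first search from s0 reaches an accepting state first via the path s0 → s6 → s5 → s4 on input aab.
No string of length < 3 is accepted (BFS exhausts all shorter strings without reaching an accepting state), and aab is the lexicographically least accepting string of length 3.

aab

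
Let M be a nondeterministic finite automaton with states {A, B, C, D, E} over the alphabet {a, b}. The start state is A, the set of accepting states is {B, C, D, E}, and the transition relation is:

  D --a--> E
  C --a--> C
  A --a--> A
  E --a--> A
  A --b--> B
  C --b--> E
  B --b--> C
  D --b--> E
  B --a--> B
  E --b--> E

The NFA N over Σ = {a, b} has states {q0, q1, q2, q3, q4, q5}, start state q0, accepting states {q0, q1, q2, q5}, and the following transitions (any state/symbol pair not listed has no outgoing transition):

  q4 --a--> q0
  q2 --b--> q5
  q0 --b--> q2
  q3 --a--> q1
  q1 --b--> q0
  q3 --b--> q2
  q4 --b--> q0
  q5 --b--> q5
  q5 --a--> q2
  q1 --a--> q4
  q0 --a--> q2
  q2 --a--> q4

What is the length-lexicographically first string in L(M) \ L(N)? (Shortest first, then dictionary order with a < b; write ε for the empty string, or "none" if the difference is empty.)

ba

The string ba is accepted by M but not by N.
No shorter string lies in the difference, and ba is the lexicographically first length-2 string in L(M) \ L(N).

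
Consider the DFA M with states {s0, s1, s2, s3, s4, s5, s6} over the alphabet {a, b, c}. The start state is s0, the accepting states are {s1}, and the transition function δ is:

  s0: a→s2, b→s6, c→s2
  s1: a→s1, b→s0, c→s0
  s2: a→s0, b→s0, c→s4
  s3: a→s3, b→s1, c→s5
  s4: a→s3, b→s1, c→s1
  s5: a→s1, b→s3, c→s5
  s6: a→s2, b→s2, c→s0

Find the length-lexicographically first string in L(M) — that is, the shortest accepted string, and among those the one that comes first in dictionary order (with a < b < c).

acb

A breadth-first search from s0 reaches an accepting state first via the path s0 → s2 → s4 → s1 on input acb.
No string of length < 3 is accepted (BFS exhausts all shorter strings without reaching an accepting state), and acb is the lexicographically least accepting string of length 3.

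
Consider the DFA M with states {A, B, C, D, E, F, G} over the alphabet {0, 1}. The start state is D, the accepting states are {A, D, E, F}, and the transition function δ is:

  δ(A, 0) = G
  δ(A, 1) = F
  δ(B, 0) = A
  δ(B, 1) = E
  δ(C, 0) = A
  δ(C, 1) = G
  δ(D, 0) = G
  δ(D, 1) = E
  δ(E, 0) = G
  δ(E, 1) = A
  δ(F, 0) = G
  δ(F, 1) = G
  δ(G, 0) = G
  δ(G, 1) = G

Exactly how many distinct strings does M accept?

The useful subgraph on states {A, D, E, F} is acyclic, so L(M) is finite; the longest accepting path visits 4 useful states, giving maximum string length 3.
Counting accepting paths from D by length: 1 of length 0, 1 of length 1, 1 of length 2, 1 of length 3. Total 4.

4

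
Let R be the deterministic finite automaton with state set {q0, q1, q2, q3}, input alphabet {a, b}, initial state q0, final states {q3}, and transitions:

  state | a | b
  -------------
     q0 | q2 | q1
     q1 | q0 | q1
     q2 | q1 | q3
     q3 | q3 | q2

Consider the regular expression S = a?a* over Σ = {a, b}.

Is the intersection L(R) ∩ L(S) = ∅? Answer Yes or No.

Yes

Converting the expression S to a DFA (subset construction, then merging equivalent states) gives the minimal DFA with states {s0, s1}, start state s0, accepting states {s0} and transitions s0: a→s0, b→s1; s1: a→s1, b→s1.
Exploring the product automaton R × S from the start pair (q0, s0), following both machines on each input symbol, reaches 7 state pairs: (q0, s0), (q2, s0), (q1, s1), (q1, s0), (q3, s1), (q0, s1), (q2, s1).
R accepts in {q3} and S accepts in {s0}; no reachable pair has both components accepting, so no string drives both machines to acceptance simultaneously and L(R) ∩ L(S) = ∅.
So no string is accepted by both, and the intersection is empty.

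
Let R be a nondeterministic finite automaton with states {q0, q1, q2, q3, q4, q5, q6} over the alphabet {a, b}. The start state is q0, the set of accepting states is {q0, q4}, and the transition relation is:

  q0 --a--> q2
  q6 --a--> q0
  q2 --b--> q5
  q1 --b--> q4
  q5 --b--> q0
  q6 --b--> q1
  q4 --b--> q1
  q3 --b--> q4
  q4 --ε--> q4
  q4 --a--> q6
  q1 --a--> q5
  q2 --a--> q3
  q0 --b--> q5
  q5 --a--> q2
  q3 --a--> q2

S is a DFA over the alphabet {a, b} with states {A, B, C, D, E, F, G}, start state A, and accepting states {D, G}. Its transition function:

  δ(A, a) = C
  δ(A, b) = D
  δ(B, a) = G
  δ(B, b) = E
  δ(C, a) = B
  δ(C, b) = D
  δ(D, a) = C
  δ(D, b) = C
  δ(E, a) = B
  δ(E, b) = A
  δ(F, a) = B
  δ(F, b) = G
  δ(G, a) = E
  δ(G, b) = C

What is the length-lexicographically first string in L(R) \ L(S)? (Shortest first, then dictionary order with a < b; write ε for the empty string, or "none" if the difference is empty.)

The empty string ε is accepted by R but not by S.
Since ε is the unique shortest string, it is the required witness.

ε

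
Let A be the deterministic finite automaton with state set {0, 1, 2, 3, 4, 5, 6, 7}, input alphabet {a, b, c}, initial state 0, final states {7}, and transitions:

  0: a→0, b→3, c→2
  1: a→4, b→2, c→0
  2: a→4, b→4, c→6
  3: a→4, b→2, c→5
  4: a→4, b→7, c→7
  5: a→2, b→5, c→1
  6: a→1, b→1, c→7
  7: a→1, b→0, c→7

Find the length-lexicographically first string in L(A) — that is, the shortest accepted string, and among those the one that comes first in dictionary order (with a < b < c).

bab

A breadth-first search from 0 reaches an accepting state first via the path 0 → 3 → 4 → 7 on input bab.
No string of length < 3 is accepted (BFS exhausts all shorter strings without reaching an accepting state), and bab is the lexicographically least accepting string of length 3.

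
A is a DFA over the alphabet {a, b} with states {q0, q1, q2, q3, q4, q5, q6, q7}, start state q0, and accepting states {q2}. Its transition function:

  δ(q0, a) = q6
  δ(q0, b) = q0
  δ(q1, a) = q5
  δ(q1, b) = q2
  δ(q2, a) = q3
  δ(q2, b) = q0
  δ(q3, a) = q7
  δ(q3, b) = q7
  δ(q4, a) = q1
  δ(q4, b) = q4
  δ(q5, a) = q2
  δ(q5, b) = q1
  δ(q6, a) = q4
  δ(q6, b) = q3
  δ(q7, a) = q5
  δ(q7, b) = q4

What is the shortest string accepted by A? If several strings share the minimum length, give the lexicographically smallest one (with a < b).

aaab

A breadth-first search from q0 reaches an accepting state first via the path q0 → q6 → q4 → q1 → q2 on input aaab.
No string of length < 4 is accepted (BFS exhausts all shorter strings without reaching an accepting state), and aaab is the lexicographically least accepting string of length 4.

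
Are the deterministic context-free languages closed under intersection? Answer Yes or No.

No

DCFLs are closed under complement (normalise the DPDA to read all of its input, then flip the verdict). If they were also closed under intersection, De Morgan would make them closed under union; but {aⁿbⁿ : n≥0} and {aⁿb²ⁿ : n≥0} are DCFLs (push the a's; pop one per b, respectively one per two b's) whose union no deterministic PDA accepts: a DPDA for it would have a single run on aⁿb²ⁿ, accepting after the prefix aⁿbⁿ and accepting again after n more b's; an ordinary PDA that simulates it on a's and b's and, at any moment when it is accepting, may switch to reading only a fresh letter c while feeding each c to the simulation as a b, would accept aⁱbʲcᵏ (k≥1) exactly when both aⁱbʲ and aⁱbʲ⁺ᵏ are in the language, i.e. its language intersected with the regular set a*b*c⁺ would be exactly {aⁿbⁿcⁿ : n≥1} — impossible, since context-free languages are closed under intersection with regular sets and {aⁿbⁿcⁿ} is not context-free.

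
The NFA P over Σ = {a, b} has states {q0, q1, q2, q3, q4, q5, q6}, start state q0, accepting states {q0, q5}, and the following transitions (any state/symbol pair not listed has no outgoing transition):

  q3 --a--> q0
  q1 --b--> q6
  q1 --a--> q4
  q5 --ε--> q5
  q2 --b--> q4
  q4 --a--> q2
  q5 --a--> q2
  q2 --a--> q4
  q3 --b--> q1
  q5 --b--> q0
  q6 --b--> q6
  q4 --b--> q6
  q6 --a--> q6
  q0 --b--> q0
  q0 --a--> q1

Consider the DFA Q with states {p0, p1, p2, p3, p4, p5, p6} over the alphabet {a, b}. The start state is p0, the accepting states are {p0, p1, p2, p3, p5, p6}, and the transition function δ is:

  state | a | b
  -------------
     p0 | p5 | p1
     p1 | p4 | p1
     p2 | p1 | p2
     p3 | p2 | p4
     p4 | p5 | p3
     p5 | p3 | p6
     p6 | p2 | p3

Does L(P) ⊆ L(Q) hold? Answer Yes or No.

Exploring the product automaton P × Q from the start pair (q0, p0), following both machines on each input symbol, reaches 21 state pairs: (q0, p0), (q1, p5), (q0, p1), (q4, p3), (q6, p6), (q1, p4), (q2, p2), (q6, p4), (q6, p2), (q6, p3), (q4, p5), (q4, p1), (q4, p2), (q6, p5), (q6, p1), (q2, p3), (q2, p4), (q2, p1), (q4, p4), (q2, p5), (q4, p6).
P accepts in {q0, q5} and Q accepts in {p0, p1, p2, p3, p5, p6}. The reachable pairs whose P-component is accepting are (q0, p0), (q0, p1); in each of them the Q-component is accepting too, so the product for L(P) \ L(Q) (P-component accepting, Q-component rejecting) has no reachable accepting pair and the difference is empty.
Hence every string in L(P) is also in L(Q).

Yes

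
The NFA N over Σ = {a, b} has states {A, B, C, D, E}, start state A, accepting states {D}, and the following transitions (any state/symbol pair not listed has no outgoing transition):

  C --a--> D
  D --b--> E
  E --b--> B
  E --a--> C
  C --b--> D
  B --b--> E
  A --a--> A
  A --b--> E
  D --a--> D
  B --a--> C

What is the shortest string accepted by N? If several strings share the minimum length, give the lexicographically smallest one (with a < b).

baa

A breadth-first search from A reaches an accepting state first via the path A → E → C → D on input baa.
No string of length < 3 is accepted (BFS exhausts all shorter strings without reaching an accepting state), and baa is the lexicographically least accepting string of length 3.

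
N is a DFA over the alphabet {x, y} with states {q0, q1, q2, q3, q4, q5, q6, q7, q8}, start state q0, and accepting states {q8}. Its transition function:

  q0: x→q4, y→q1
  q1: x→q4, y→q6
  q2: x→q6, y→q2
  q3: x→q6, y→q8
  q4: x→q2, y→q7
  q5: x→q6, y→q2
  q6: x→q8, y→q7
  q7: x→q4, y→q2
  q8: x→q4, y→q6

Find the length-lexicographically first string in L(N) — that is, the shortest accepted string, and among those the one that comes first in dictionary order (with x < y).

A breadth-first search from q0 reaches an accepting state first via the path q0 → q1 → q6 → q8 on input yyx.
No string of length < 3 is accepted (BFS exhausts all shorter strings without reaching an accepting state), and yyx is the lexicographically least accepting string of length 3.

yyx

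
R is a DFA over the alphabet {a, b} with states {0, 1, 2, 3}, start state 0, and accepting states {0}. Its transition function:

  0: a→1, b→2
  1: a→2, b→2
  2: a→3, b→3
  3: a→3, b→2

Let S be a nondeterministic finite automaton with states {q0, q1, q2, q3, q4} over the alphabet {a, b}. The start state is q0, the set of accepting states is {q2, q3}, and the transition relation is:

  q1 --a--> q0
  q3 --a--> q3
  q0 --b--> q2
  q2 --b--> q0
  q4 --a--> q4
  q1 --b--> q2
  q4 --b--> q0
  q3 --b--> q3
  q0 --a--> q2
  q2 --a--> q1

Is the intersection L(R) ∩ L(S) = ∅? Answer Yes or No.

Yes

Exploring the product automaton R × S from the start pair (0, q0), following both machines on each input symbol, reaches 8 state pairs: (0, q0), (1, q2), (2, q2), (2, q1), (2, q0), (3, q1), (3, q0), (3, q2).
R accepts in {0} and S accepts in {q2, q3}; no reachable pair has both components accepting, so no string drives both machines to acceptance simultaneously and L(R) ∩ L(S) = ∅.
So no string is accepted by both, and the intersection is empty.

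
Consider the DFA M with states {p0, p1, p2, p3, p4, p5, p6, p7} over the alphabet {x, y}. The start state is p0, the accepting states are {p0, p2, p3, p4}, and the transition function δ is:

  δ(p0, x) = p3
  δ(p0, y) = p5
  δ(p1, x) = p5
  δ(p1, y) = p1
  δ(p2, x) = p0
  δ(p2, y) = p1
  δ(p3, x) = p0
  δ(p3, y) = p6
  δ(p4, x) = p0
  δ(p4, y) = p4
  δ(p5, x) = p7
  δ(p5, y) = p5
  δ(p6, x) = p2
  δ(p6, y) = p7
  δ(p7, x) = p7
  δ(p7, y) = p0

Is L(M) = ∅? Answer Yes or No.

The empty string ε is accepted: the run p0 ends in the accepting state p0.
Since at least one string is accepted, L(M) is not empty.

No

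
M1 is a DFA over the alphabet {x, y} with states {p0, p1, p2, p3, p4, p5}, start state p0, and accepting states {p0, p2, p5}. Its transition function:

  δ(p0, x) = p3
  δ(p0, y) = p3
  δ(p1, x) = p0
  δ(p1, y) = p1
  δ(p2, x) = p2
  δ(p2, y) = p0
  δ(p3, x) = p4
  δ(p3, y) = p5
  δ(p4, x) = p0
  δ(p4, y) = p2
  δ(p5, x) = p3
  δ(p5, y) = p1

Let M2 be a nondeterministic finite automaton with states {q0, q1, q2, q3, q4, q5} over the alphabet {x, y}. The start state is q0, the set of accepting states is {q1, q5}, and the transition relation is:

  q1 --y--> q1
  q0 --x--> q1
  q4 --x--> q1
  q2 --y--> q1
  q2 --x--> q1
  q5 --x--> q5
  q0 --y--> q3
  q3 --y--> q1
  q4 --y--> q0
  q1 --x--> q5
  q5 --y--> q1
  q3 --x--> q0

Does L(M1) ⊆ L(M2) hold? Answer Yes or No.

The empty string ε is in L(M1) but not in L(M2).
So L(M1) ⊄ L(M2).

No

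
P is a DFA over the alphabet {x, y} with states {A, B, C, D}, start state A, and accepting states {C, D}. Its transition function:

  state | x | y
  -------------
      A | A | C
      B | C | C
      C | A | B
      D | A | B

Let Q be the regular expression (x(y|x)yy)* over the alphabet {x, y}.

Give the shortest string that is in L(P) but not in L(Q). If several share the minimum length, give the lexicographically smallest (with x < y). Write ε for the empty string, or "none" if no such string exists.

The string y is accepted by P but not by Q.
No shorter string lies in the difference, and y is the lexicographically first length-1 string in L(P) \ L(Q).

y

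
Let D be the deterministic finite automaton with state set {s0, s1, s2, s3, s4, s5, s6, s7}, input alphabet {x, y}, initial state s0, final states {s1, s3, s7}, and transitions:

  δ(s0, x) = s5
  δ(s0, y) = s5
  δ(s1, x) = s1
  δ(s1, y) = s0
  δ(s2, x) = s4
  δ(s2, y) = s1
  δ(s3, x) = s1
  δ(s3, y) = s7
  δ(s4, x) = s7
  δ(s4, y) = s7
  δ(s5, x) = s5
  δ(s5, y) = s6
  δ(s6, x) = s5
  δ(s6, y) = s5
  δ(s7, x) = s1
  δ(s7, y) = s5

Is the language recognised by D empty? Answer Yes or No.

Yes

The states reachable from the start state are {s0, s5, s6}.
None of the accepting states {s1, s3, s7} is reachable, so no string is accepted and L(D) = ∅.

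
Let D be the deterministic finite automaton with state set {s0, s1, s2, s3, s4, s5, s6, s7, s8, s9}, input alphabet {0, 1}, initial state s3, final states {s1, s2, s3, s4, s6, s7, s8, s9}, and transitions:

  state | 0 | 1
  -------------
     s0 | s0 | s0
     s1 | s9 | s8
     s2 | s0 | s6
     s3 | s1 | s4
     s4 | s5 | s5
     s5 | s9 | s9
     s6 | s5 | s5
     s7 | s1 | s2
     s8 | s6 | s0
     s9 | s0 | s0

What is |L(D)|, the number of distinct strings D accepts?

The useful subgraph on states {s1, s3, s4, s5, s6, s8, s9} is acyclic, so L(D) is finite; the longest accepting path visits 6 useful states, giving maximum string length 5.
Counting accepting paths from s3 by length: 1 of length 0, 2 of length 1, 2 of length 2, 5 of length 3, 4 of length 5. Total 14.

14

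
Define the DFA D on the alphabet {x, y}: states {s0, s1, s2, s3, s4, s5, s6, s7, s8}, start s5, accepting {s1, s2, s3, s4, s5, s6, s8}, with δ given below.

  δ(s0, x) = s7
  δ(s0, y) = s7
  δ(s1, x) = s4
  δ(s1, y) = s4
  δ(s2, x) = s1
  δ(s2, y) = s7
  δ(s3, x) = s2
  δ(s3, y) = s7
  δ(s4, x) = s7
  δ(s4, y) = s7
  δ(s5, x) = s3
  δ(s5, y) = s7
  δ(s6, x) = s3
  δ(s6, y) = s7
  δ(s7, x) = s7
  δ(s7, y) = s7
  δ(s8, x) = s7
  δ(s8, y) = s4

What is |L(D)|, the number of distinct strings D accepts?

The useful subgraph on states {s1, s2, s3, s4, s5} is acyclic, so L(D) is finite; the longest accepting path visits 5 useful states, giving maximum string length 4.
Counting accepting paths from s5 by length: 1 of length 0, 1 of length 1, 1 of length 2, 1 of length 3, 2 of length 4. Total 6.

6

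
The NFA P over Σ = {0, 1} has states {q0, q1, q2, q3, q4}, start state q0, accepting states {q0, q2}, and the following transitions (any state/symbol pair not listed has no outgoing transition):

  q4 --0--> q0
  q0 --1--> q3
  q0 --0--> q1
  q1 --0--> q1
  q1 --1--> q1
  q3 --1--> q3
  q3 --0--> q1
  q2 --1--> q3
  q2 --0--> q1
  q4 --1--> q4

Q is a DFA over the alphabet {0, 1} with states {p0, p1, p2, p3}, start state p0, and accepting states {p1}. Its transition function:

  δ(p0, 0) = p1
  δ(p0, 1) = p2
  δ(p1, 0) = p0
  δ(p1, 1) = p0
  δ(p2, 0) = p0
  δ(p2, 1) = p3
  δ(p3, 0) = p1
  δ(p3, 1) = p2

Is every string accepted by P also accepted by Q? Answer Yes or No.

The empty string ε is in L(P) but not in L(Q).
So L(P) ⊄ L(Q).

No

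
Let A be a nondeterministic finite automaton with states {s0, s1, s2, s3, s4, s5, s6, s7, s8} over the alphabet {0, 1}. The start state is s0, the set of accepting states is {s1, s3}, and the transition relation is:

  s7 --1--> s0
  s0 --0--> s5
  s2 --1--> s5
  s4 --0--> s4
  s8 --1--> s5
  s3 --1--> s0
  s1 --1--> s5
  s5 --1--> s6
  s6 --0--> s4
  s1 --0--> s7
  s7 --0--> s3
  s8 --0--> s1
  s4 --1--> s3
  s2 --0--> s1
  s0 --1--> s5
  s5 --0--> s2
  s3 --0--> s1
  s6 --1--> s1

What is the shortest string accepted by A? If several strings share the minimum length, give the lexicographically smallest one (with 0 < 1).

A breadth-first search from s0 reaches an accepting state first via the path s0 → s5 → s2 → s1 on input 000.
No string of length < 3 is accepted (BFS exhausts all shorter strings without reaching an accepting state), and 000 is the lexicographically least accepting string of length 3.

000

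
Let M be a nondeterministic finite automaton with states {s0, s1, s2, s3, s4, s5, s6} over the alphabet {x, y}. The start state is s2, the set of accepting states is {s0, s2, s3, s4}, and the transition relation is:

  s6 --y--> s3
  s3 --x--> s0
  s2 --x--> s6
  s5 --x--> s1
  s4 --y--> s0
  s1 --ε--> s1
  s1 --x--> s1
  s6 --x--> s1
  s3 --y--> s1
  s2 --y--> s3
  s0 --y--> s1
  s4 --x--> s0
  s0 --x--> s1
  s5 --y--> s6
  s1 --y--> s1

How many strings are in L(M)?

The useful subgraph on states {s0, s2, s3, s6} is acyclic, so L(M) is finite; the longest accepting path visits 4 useful states, giving maximum string length 3.
Counting accepting paths from s2 by length: 1 of length 0, 1 of length 1, 2 of length 2, 1 of length 3. Total 5.

5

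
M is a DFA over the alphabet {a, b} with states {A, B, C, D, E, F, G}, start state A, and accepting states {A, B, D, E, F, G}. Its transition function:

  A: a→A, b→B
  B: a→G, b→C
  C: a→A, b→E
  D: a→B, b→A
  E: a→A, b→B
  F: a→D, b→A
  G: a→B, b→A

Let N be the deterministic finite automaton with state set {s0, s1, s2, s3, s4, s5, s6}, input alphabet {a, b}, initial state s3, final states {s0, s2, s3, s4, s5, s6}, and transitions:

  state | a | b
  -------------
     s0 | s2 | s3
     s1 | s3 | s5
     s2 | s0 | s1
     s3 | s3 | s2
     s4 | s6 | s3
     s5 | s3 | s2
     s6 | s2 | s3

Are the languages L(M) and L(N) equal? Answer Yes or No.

Yes

Exploring the product automaton M × N from the start pair (A, s3), following both machines on each input symbol, reaches 5 state pairs: (A, s3), (B, s2), (G, s0), (C, s1), (E, s5).
M accepts in {A, B, D, E, F, G} and N accepts in {s0, s2, s3, s4, s5, s6}. In every reachable pair the two components are either both accepting — (A, s3), (B, s2), (G, s0), (E, s5) — or both non-accepting, so no string is accepted by exactly one of the machines: L(M) \ L(N) and L(N) \ L(M) are both empty.
Hence every string is accepted by M iff it is accepted by N, and the two languages coincide.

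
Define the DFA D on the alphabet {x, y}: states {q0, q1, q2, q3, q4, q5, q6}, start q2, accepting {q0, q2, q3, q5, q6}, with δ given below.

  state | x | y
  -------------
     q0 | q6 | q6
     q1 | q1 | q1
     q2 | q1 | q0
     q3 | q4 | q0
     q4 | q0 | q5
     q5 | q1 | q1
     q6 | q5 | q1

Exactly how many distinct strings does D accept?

The useful subgraph on states {q0, q2, q5, q6} is acyclic, so L(D) is finite; the longest accepting path visits 4 useful states, giving maximum string length 3.
Counting accepting paths from q2 by length: 1 of length 0, 1 of length 1, 2 of length 2, 2 of length 3. Total 6.

6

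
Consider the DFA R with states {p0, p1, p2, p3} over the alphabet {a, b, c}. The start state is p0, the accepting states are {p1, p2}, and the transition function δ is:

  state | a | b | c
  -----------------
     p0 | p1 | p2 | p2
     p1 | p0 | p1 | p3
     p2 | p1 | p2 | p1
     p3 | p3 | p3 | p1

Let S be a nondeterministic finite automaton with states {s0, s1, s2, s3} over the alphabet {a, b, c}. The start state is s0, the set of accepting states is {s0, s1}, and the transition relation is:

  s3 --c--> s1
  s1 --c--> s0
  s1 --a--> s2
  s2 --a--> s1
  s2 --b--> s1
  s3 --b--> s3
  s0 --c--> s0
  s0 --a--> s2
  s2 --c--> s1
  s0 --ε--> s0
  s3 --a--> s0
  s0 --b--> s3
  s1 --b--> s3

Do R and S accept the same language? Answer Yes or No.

The string a is accepted by R but rejected by S.
So L(R) ≠ L(S).

No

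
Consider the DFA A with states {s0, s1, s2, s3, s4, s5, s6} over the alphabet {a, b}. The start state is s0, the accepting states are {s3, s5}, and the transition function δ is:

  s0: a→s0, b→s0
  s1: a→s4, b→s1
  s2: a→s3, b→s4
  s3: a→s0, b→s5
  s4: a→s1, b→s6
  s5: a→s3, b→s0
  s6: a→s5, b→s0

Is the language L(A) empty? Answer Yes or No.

The states reachable from the start state are {s0}.
None of the accepting states {s3, s5} is reachable, so no string is accepted and L(A) = ∅.

Yes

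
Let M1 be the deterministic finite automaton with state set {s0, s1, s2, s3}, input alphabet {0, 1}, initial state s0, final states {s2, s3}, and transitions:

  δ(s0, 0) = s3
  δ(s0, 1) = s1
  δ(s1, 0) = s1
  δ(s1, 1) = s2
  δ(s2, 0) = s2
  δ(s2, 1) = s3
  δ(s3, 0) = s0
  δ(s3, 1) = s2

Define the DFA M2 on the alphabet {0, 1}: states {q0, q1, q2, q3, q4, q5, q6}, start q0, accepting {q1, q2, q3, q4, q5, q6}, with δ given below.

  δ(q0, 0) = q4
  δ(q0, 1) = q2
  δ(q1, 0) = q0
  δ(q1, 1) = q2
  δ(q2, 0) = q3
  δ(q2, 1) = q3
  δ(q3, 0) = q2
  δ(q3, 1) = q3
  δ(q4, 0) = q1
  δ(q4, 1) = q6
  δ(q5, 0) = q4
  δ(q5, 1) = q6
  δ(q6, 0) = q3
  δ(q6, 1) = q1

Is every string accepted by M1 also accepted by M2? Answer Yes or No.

No

The string 000 is in L(M1) but not in L(M2).
So L(M1) ⊄ L(M2).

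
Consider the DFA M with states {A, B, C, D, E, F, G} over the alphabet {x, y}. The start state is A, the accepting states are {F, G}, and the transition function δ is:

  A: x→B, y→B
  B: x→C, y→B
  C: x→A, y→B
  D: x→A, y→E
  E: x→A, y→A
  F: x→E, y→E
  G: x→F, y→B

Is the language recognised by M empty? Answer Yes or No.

The states reachable from the start state are {A, B, C}.
None of the accepting states {F, G} is reachable, so no string is accepted and L(M) = ∅.

Yes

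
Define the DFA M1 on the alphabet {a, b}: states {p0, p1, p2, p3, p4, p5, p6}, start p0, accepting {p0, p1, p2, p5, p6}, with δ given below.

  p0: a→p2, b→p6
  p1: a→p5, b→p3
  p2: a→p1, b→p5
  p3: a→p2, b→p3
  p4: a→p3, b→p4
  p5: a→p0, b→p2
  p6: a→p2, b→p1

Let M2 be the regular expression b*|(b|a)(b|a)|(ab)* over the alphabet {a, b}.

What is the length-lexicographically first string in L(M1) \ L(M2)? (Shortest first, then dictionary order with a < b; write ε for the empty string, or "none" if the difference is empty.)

The string a is accepted by M1 but not by M2.
No shorter string lies in the difference, and a is the lexicographically first length-1 string in L(M1) \ L(M2).

a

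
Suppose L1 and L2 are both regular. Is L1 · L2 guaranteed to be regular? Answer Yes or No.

If R₁ and R₂ are regular expressions for the two languages then R₁R₂ denotes L₁L₂; on automata, add ε-moves from every accepting state of an NFA for L₁ to the start state of an NFA for L₂ and keep only the second machine's accepting states.
So the regular languages are closed under concatenation.

Yes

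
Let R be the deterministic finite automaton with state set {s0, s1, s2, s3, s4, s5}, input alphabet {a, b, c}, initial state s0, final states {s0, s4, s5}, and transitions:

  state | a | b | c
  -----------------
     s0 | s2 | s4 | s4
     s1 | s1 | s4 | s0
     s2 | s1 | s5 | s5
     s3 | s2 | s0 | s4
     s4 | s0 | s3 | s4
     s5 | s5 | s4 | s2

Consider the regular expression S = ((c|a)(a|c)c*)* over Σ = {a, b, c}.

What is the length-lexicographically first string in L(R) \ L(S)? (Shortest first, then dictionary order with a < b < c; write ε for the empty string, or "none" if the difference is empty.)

The string b is accepted by R but not by S.
No shorter string lies in the difference, and b is the lexicographically first length-1 string in L(R) \ L(S).

b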